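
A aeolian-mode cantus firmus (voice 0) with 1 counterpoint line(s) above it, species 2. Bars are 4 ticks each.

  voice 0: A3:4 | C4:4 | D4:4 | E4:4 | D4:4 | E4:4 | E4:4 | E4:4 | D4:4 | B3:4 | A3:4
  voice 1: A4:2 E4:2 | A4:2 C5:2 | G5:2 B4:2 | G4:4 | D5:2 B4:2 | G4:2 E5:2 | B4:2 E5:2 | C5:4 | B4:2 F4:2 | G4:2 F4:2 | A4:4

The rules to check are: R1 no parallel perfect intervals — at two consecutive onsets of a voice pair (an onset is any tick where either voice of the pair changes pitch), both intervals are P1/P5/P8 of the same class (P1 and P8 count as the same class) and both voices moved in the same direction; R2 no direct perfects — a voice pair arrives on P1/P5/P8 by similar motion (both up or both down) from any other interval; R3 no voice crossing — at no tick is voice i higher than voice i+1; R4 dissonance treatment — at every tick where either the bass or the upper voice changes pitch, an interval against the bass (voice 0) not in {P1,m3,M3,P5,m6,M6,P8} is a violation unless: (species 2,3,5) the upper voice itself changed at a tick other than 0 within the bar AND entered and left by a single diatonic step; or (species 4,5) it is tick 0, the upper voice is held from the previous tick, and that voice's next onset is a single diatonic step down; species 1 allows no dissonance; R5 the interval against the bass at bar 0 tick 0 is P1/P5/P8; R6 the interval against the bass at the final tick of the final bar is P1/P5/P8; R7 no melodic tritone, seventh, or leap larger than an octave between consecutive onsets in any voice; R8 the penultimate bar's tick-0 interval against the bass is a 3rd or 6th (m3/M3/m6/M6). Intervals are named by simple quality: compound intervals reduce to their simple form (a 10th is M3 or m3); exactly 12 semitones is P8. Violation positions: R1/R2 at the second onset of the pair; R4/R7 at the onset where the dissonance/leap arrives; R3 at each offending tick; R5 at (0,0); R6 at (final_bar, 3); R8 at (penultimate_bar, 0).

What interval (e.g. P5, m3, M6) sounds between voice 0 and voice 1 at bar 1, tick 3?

voice 0=C4 voice 1=C5 -> P8

P8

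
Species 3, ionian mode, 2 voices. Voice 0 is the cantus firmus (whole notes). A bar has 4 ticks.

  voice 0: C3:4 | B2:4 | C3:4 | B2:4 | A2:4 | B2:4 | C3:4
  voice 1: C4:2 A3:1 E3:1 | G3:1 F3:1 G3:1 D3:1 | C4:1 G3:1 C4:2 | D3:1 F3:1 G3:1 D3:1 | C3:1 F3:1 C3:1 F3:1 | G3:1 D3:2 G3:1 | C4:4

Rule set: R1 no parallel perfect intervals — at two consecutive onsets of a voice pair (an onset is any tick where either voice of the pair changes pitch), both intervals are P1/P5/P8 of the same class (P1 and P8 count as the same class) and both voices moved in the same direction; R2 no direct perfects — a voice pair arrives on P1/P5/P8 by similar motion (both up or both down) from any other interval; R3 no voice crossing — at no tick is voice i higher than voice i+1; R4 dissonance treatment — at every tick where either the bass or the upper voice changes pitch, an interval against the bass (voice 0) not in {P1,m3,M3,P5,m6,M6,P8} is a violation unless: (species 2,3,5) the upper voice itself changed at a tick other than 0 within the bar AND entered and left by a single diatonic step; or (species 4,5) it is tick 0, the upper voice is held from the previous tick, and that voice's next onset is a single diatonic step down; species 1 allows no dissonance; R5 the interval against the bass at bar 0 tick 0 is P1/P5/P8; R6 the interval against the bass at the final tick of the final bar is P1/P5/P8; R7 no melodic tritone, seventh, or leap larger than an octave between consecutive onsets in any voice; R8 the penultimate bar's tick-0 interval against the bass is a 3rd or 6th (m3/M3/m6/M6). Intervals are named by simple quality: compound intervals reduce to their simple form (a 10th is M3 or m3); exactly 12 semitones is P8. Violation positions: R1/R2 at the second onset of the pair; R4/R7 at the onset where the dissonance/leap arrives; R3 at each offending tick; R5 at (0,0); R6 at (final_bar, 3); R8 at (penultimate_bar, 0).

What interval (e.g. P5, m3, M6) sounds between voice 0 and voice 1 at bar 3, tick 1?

TT

voice 0=B2 voice 1=F3 -> TT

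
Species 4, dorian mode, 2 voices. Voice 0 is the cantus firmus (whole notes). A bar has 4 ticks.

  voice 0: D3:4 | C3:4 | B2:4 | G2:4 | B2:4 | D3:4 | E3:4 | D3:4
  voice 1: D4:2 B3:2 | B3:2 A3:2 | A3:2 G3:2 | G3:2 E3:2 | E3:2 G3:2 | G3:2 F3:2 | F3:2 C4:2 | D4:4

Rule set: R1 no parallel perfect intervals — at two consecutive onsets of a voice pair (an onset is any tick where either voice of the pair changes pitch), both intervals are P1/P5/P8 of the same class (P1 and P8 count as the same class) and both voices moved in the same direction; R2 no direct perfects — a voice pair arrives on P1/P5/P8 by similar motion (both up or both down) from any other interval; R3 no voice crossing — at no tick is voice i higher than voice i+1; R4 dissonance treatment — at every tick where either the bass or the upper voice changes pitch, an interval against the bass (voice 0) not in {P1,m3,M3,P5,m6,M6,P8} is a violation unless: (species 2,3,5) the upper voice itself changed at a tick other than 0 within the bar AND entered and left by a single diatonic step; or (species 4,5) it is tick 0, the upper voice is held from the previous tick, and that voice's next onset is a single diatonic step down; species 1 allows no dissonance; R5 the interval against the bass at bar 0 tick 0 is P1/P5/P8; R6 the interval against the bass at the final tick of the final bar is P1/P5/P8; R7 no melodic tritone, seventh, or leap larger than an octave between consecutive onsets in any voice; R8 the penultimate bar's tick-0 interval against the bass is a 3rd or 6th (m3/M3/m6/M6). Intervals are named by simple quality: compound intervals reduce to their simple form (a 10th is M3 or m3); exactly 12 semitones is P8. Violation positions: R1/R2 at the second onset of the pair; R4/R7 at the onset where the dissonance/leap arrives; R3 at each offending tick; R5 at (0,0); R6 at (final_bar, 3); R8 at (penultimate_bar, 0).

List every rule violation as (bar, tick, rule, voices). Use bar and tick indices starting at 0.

(4, 0, R4, (0, 1))
(6, 0, R4, (0, 1))
(6, 0, R8, (0, 1))

bar 0: v0=D3 v1=D4 downbeat P8
bar 1: v0=C3 v1=B3 downbeat M7
bar 2: v0=B2 v1=A3 downbeat m7
bar 3: v0=G2 v1=G3 downbeat P8
bar 4: v0=B2 v1=E3 downbeat P4
bar 5: v0=D3 v1=G3 downbeat P4
bar 6: v0=E3 v1=F3 downbeat m2
bar 7: v0=D3 v1=D4 downbeat P8
  -> R4 @ bar 4 tick 0 v(0, 1): B2/E3 P4 untreated
  -> R4 @ bar 6 tick 0 v(0, 1): E3/F3 m2 untreated
  -> R8 @ bar 6 tick 0 v(0, 1): penult m2 not 3rd/6th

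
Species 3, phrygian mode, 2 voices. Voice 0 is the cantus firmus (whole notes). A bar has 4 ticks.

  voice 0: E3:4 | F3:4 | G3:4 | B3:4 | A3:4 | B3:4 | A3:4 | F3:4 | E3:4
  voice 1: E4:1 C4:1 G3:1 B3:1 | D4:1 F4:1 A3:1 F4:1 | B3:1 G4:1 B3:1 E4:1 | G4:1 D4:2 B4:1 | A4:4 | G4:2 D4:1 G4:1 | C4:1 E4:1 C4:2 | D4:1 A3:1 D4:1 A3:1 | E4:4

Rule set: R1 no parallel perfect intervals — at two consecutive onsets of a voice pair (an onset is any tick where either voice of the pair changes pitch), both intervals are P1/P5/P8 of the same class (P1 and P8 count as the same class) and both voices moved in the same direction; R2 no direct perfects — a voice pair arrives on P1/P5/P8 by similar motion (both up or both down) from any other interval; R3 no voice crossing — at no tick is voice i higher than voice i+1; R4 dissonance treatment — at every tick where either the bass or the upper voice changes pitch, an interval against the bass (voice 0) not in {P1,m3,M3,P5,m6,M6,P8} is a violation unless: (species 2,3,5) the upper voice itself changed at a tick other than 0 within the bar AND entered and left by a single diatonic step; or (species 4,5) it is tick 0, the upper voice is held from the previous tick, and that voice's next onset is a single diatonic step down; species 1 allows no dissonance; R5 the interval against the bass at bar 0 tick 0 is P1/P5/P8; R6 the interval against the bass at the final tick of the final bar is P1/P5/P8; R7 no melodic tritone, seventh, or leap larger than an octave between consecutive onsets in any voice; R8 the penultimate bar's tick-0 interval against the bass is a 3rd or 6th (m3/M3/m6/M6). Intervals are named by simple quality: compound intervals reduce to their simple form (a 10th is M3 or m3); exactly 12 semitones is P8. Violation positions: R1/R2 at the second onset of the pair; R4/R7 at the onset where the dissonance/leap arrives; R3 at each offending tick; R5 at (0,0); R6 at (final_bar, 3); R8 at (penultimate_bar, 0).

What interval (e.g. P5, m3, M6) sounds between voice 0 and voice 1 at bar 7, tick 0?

M6

voice 0=F3 voice 1=D4 -> M6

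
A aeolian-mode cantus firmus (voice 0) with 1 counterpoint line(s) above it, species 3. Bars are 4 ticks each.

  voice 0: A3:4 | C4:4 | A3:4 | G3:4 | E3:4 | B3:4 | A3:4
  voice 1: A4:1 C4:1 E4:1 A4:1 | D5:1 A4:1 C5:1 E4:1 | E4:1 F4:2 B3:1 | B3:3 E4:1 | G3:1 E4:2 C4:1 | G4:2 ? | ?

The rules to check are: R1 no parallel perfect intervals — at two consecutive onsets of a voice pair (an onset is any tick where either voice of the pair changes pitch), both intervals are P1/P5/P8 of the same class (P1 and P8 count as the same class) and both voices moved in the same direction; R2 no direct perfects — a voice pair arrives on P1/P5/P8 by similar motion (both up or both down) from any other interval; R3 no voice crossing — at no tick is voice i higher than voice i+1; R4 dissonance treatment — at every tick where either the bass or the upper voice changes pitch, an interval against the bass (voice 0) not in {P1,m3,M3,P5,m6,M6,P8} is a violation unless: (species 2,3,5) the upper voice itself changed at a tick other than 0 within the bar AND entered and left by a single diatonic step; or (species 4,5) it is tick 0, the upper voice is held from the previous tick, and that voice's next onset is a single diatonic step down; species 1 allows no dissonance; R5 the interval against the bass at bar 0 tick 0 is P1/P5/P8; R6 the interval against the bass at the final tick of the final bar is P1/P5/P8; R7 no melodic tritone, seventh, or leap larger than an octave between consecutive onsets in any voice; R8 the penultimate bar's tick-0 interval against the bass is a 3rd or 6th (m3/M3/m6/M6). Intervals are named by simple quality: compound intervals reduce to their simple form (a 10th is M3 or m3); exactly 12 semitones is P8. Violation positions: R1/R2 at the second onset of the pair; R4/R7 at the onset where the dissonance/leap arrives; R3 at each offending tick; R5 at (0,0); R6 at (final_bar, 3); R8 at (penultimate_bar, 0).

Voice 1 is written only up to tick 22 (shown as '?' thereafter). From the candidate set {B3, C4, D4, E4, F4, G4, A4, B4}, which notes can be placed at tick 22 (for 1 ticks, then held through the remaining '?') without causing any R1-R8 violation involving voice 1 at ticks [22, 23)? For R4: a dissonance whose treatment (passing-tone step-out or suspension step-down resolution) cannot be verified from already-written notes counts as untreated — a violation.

{B3, B4, D4, G4}

B3: legal
C4: violates R4
D4: legal
E4: violates R4
F4: violates R4
G4: legal
A4: violates R4
B4: legal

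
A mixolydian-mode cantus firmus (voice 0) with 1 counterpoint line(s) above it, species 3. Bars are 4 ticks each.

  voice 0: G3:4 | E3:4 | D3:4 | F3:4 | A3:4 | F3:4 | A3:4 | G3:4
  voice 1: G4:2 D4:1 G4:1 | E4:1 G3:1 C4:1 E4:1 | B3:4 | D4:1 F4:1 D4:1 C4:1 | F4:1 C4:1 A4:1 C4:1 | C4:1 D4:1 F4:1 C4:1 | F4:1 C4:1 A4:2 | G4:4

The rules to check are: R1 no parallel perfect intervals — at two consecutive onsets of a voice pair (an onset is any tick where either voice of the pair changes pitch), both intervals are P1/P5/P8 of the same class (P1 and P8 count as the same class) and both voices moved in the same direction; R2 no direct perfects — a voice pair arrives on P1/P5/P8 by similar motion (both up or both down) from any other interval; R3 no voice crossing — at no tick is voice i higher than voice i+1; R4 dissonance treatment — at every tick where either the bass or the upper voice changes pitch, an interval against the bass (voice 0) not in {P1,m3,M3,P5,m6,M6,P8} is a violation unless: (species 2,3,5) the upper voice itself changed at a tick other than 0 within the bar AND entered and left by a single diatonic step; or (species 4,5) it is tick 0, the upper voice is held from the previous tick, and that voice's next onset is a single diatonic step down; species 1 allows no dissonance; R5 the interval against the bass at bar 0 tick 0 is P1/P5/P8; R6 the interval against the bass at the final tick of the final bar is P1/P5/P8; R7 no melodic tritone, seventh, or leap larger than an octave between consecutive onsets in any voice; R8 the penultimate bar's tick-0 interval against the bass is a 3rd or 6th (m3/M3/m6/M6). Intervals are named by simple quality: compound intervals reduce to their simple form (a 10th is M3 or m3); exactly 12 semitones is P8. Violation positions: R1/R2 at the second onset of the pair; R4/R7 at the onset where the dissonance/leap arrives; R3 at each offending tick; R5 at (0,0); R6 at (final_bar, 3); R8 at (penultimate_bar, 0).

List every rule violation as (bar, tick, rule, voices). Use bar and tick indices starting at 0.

(1, 0, R1, (0, 1))
(7, 0, R1, (0, 1))

bar 0: v0=G3 v1=G4 downbeat P8
bar 1: v0=E3 v1=E4 downbeat P8
bar 2: v0=D3 v1=B3 downbeat M6
bar 3: v0=F3 v1=D4 downbeat M6
bar 4: v0=A3 v1=F4 downbeat m6
bar 5: v0=F3 v1=C4 downbeat P5
bar 6: v0=A3 v1=F4 downbeat m6
bar 7: v0=G3 v1=G4 downbeat P8
  -> R1 @ bar 1 tick 0 v(0, 1): G3/G4 P8 -> E3/E4 P8 similar
  -> R1 @ bar 7 tick 0 v(0, 1): A3/A4 P8 -> G3/G4 P8 similar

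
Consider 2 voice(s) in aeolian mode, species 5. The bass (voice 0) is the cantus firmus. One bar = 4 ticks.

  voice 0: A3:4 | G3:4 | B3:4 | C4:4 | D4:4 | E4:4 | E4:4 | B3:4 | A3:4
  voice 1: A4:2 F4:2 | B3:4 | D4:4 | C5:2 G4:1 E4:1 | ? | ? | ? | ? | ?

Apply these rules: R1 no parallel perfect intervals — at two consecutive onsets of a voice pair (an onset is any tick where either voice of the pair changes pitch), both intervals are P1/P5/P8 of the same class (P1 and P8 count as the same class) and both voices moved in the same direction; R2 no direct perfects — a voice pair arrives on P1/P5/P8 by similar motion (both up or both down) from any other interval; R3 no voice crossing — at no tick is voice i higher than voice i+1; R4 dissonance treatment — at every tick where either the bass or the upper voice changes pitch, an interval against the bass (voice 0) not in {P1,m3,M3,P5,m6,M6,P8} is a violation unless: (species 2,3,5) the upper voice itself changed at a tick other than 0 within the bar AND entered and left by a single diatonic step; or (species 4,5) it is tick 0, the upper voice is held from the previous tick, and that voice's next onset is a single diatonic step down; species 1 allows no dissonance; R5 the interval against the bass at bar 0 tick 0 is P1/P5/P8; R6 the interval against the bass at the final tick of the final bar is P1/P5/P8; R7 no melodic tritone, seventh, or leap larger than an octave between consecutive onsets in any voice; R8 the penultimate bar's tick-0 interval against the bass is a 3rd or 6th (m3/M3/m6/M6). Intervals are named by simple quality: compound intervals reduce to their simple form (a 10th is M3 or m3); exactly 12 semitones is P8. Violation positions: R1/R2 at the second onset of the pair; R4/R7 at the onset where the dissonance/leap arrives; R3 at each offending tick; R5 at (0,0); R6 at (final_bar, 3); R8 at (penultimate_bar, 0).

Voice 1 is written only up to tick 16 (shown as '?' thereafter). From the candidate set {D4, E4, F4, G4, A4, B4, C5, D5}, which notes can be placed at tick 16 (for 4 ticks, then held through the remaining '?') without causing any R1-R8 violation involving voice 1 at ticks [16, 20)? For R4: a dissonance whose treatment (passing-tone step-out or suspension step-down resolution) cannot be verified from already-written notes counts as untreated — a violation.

{B4, D4, F4}

D4: legal
E4: violates R4
F4: legal
G4: violates R4
A4: violates R2
B4: legal
C5: violates R4
D5: violates R2,R7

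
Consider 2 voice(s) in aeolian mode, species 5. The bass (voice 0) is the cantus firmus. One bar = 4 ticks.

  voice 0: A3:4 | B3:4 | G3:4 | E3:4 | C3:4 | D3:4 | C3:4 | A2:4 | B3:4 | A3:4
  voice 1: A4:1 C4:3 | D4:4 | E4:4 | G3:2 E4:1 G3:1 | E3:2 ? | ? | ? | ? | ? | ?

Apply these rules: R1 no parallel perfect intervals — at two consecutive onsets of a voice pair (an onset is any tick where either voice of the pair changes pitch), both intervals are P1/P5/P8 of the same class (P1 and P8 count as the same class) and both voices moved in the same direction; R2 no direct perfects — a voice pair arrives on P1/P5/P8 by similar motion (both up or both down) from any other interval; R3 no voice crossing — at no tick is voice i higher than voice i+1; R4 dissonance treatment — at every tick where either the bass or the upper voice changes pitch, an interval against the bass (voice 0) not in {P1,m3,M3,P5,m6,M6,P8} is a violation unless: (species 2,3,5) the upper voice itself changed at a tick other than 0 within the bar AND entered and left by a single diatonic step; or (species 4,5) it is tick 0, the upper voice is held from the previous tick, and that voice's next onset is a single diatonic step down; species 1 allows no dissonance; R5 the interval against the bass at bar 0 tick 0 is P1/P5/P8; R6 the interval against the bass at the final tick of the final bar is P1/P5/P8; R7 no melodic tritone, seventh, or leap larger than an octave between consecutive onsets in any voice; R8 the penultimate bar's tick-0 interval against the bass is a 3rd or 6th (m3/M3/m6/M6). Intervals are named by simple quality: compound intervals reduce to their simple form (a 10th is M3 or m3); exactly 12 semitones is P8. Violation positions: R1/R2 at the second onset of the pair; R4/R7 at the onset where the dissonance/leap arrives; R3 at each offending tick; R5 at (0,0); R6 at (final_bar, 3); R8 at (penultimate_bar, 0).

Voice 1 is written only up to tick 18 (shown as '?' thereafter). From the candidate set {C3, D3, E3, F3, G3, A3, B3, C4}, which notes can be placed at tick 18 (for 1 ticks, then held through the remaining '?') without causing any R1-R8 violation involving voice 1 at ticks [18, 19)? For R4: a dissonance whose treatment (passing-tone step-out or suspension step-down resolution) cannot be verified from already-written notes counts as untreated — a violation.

C3: legal
D3: violates R4
E3: legal
F3: violates R4
G3: legal
A3: legal
B3: violates R4
C4: legal

{A3, C3, C4, E3, G3}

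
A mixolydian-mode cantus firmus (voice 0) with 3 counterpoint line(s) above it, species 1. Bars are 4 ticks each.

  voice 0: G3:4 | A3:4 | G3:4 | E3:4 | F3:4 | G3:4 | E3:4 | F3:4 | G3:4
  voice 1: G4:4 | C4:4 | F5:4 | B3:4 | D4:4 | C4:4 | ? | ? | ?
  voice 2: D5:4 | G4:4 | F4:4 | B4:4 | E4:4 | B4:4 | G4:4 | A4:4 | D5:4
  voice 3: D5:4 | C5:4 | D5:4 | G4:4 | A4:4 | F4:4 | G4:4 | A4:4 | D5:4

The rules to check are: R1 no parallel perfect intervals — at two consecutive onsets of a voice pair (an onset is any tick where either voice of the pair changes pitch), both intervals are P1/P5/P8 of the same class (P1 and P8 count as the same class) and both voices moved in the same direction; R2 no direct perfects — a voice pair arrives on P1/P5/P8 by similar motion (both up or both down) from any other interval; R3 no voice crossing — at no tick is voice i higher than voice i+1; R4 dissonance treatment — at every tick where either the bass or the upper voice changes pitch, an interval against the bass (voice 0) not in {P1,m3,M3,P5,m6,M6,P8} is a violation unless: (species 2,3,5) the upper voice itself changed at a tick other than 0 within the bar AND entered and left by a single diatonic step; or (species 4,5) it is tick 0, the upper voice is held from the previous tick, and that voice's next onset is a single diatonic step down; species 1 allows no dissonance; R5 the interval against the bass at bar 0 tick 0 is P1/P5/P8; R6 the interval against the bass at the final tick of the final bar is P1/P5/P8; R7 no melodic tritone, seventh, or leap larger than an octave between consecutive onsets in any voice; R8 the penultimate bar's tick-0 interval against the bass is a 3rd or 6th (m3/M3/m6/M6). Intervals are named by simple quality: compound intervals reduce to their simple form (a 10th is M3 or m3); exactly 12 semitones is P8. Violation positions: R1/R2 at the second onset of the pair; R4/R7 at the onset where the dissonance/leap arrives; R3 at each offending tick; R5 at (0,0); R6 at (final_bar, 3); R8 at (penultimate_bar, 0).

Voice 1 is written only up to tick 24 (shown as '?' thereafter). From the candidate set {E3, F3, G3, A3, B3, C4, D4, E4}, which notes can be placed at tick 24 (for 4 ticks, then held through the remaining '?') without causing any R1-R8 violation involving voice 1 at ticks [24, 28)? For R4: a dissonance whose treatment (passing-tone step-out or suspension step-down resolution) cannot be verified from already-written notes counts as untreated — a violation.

{C4, E4}

E3: violates R2
F3: violates R4
G3: violates R2
A3: violates R4
B3: violates R2
C4: legal
D4: violates R4
E4: legal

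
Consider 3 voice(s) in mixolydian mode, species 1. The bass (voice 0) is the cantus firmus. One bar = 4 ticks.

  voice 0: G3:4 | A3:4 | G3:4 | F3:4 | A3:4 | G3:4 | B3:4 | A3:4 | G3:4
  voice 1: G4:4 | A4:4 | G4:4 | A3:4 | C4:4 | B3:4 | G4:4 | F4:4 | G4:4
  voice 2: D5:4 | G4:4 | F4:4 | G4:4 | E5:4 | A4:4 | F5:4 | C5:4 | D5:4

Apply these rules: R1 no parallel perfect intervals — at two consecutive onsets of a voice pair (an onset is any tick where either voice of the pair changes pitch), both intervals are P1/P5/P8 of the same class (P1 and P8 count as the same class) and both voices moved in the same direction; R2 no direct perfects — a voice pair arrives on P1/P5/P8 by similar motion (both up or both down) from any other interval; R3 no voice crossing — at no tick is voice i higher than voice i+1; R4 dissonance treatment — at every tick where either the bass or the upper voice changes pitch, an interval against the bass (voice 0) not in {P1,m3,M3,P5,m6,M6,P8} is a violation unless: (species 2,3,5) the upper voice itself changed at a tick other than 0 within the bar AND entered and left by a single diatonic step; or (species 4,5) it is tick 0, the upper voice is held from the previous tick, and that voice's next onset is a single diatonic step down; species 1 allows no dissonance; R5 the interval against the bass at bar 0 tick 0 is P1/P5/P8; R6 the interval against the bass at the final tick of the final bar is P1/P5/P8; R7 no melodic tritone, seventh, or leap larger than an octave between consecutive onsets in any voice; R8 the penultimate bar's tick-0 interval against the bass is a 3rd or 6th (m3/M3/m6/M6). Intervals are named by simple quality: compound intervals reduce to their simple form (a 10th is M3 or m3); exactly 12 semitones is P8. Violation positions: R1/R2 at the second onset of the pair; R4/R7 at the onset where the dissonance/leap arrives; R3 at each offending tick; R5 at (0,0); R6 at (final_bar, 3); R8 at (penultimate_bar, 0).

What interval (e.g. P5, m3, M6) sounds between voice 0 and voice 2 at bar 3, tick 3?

voice 0=F3 voice 2=G4 -> M2

M2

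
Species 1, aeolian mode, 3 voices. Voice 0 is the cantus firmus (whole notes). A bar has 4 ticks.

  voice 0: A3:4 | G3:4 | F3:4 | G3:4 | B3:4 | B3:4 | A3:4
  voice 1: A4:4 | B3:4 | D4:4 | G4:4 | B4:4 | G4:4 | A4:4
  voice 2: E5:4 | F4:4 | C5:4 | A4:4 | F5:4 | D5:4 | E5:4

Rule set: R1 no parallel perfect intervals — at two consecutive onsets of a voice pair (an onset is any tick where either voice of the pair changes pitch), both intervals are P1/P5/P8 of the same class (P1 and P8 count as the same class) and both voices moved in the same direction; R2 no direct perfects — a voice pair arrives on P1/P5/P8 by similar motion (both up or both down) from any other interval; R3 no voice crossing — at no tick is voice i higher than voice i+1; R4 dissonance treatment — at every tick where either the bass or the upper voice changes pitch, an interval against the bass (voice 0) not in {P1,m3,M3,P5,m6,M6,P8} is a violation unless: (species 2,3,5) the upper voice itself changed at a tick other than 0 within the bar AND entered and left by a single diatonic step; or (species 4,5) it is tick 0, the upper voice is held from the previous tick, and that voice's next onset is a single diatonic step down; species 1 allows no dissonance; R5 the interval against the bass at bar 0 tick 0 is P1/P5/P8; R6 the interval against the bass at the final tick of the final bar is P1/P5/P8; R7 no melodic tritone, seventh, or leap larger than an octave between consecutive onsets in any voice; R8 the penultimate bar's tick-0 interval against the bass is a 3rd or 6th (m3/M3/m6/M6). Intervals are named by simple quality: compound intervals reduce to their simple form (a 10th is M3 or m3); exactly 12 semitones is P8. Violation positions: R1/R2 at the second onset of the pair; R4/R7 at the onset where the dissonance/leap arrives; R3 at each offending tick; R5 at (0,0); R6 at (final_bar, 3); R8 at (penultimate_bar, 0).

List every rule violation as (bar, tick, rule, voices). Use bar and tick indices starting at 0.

bar 0: v0=A3 v1=A4 v2=E5 downbeat P5
bar 1: v0=G3 v1=B3 v2=F4 downbeat m7
bar 2: v0=F3 v1=D4 v2=C5 downbeat P5
bar 3: v0=G3 v1=G4 v2=A4 downbeat M2
bar 4: v0=B3 v1=B4 v2=F5 downbeat TT
bar 5: v0=B3 v1=G4 v2=D5 downbeat m3
bar 6: v0=A3 v1=A4 v2=E5 downbeat P5
  -> R4 @ bar 1 tick 0 v(0, 2): G3/F4 m7 untreated
  -> R7 @ bar 1 tick 0 v(1,): A4->B3 leap 10st
  -> R7 @ bar 1 tick 0 v(2,): E5->F4 leap 11st
  -> R2 @ bar 3 tick 0 v(0, 1): F3/D4 M6 -> G3/G4 P8 similar
  -> R4 @ bar 3 tick 0 v(0, 2): G3/A4 M2 untreated
  -> R1 @ bar 4 tick 0 v(0, 1): G3/G4 P8 -> B3/B4 P8 similar
  -> R4 @ bar 4 tick 0 v(0, 2): B3/F5 TT untreated
  -> R2 @ bar 5 tick 0 v(1, 2): B4/F5 TT -> G4/D5 P5 similar
  -> R1 @ bar 6 tick 0 v(1, 2): G4/D5 P5 -> A4/E5 P5 similar

(1, 0, R4, (0, 2))
(1, 0, R7, (1,))
(1, 0, R7, (2,))
(3, 0, R2, (0, 1))
(3, 0, R4, (0, 2))
(4, 0, R1, (0, 1))
(4, 0, R4, (0, 2))
(5, 0, R2, (1, 2))
(6, 0, R1, (1, 2))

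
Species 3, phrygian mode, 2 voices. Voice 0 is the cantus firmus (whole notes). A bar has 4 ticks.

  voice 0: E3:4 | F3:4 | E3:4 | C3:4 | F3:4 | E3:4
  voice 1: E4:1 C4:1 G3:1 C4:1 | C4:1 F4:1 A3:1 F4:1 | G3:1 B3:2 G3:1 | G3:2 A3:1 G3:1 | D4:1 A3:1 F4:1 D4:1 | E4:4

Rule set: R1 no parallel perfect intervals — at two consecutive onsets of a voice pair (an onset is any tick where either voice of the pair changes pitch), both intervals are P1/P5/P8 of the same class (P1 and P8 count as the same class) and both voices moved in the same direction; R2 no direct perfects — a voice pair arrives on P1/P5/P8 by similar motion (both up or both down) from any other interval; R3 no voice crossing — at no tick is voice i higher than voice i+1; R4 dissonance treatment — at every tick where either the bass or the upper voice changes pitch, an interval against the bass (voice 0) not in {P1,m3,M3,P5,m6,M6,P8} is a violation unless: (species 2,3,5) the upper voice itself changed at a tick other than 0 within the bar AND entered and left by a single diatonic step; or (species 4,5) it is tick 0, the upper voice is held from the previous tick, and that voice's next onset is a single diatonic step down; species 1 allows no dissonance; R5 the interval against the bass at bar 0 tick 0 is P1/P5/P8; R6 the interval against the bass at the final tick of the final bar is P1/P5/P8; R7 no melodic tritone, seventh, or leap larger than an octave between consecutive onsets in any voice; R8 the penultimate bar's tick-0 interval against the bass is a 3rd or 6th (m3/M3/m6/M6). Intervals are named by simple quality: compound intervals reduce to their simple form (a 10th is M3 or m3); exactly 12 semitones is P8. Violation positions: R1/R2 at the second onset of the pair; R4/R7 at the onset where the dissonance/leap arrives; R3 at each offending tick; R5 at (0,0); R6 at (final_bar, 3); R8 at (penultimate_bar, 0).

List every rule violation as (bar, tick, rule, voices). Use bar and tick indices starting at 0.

bar 0: v0=E3 v1=E4 downbeat P8
bar 1: v0=F3 v1=C4 downbeat P5
bar 2: v0=E3 v1=G3 downbeat m3
bar 3: v0=C3 v1=G3 downbeat P5
bar 4: v0=F3 v1=D4 downbeat M6
bar 5: v0=E3 v1=E4 downbeat P8
  -> R7 @ bar 2 tick 0 v(1,): F4->G3 leap 10st

(2, 0, R7, (1,))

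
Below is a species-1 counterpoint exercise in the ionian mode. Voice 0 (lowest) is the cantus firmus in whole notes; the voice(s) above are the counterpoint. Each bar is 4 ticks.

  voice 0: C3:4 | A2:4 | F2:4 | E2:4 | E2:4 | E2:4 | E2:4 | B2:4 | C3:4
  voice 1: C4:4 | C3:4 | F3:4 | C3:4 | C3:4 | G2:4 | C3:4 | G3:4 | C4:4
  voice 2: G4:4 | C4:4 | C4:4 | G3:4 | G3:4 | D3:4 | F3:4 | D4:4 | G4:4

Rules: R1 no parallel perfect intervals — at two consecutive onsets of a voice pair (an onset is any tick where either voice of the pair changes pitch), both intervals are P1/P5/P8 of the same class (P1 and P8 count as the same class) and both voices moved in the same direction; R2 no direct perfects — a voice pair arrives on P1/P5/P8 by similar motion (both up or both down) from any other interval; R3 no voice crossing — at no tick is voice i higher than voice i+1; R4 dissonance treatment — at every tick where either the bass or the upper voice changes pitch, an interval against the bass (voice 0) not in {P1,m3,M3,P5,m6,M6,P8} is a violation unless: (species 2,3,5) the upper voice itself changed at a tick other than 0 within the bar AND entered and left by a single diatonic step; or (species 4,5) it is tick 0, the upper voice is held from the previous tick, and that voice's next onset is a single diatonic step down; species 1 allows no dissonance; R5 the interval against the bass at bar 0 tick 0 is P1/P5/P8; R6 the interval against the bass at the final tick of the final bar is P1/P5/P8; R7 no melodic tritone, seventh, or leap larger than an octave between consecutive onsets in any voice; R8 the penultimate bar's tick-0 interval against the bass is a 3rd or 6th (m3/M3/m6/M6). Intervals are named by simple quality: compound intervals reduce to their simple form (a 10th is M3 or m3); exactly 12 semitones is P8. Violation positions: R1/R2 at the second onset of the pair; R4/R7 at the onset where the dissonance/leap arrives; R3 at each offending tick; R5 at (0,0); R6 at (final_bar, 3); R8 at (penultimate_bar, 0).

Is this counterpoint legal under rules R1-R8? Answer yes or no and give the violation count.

bar 0: v0=C3 v1=C4 v2=G4 (P5)
bar 1: v0=A2 v1=C3 v2=C4 (m3)
bar 2: v0=F2 v1=F3 v2=C4 (P5)
bar 3: v0=E2 v1=C3 v2=G3 (m3)
bar 4: v0=E2 v1=C3 v2=G3 (m3)
bar 5: v0=E2 v1=G2 v2=D3 (m7)
bar 6: v0=E2 v1=C3 v2=F3 (m2)
bar 7: v0=B2 v1=G3 v2=D4 (m3)
bar 8: v0=C3 v1=C4 v2=G4 (P5)
  R2 @ bar1.0: C4/G4 P5 -> C3/C4 P8 similar
  R1 @ bar3.0: F3/C4 P5 -> C3/G3 P5 similar
  R1 @ bar5.0: C3/G3 P5 -> G2/D3 P5 similar
  R4 @ bar5.0: E2/D3 m7 untreated
  R4 @ bar6.0: E2/F3 m2 untreated
  R2 @ bar7.0: C3/F3 P4 -> G3/D4 P5 similar
  R1 @ bar8.0: G3/D4 P5 -> C4/G4 P5 similar
  R2 @ bar8.0: B2/G3 m6 -> C3/C4 P8 similar
  R2 @ bar8.0: B2/D4 m3 -> C3/G4 P5 similar

No (9 violations)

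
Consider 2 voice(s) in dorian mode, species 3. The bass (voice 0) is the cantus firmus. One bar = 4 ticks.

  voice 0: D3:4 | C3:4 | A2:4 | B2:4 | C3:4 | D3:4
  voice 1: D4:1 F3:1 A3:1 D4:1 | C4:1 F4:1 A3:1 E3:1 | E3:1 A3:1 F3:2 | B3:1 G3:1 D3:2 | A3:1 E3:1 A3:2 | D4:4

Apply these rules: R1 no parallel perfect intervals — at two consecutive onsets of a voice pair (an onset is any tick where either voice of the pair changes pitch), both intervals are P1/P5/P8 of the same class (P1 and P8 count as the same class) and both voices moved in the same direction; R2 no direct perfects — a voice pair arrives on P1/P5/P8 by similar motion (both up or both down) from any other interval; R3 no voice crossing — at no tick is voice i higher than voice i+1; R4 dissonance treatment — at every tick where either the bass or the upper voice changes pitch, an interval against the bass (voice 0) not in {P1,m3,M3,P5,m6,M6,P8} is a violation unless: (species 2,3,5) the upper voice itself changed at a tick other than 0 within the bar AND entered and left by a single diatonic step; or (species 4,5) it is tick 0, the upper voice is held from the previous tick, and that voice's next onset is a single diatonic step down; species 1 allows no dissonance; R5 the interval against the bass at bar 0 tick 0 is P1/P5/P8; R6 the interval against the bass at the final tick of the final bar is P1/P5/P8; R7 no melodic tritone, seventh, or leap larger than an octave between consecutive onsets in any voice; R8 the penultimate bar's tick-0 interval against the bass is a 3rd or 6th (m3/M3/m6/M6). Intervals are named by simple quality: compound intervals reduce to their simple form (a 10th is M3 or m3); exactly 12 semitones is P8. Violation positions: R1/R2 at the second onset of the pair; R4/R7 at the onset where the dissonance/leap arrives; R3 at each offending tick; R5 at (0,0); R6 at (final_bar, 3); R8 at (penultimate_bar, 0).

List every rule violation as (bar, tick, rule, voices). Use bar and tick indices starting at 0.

bar 0: v0=D3 v1=D4 downbeat P8
bar 1: v0=C3 v1=C4 downbeat P8
bar 2: v0=A2 v1=E3 downbeat P5
bar 3: v0=B2 v1=B3 downbeat P8
bar 4: v0=C3 v1=A3 downbeat M6
bar 5: v0=D3 v1=D4 downbeat P8
  -> R1 @ bar 1 tick 0 v(0, 1): D3/D4 P8 -> C3/C4 P8 similar
  -> R4 @ bar 1 tick 1 v(0, 1): C3/F4 P4 untreated
  -> R2 @ bar 3 tick 0 v(0, 1): A2/F3 m6 -> B2/B3 P8 similar
  -> R7 @ bar 3 tick 0 v(1,): F3->B3 leap 6st
  -> R2 @ bar 5 tick 0 v(0, 1): C3/A3 M6 -> D3/D4 P8 similar

(1, 0, R1, (0, 1))
(1, 1, R4, (0, 1))
(3, 0, R2, (0, 1))
(3, 0, R7, (1,))
(5, 0, R2, (0, 1))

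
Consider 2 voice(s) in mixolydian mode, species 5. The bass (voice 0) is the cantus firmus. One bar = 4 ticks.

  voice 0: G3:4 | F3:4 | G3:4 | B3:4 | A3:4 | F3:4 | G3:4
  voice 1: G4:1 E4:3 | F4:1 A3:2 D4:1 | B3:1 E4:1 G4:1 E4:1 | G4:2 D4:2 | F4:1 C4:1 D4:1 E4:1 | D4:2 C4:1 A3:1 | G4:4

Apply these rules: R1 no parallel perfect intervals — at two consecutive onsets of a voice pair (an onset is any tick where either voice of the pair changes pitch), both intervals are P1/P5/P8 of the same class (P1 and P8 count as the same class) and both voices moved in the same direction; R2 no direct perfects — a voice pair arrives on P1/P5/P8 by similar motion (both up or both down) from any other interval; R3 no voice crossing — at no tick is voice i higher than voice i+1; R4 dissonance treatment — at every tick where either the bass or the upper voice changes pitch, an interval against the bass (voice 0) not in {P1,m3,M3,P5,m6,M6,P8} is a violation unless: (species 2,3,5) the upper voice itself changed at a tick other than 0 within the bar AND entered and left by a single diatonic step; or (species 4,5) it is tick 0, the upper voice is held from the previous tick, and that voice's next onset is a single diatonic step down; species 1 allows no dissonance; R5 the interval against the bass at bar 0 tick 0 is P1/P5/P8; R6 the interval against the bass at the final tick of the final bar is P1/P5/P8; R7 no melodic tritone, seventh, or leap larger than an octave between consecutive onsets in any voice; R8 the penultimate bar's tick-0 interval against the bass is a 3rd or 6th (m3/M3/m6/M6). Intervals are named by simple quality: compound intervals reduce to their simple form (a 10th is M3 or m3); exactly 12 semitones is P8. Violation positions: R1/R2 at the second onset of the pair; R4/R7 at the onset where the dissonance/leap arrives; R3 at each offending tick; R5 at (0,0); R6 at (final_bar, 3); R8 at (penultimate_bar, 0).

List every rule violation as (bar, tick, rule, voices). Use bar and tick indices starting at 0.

(6, 0, R2, (0, 1))
(6, 0, R7, (1,))

bar 0: v0=G3 v1=G4 downbeat P8
bar 1: v0=F3 v1=F4 downbeat P8
bar 2: v0=G3 v1=B3 downbeat M3
bar 3: v0=B3 v1=G4 downbeat m6
bar 4: v0=A3 v1=F4 downbeat m6
bar 5: v0=F3 v1=D4 downbeat M6
bar 6: v0=G3 v1=G4 downbeat P8
  -> R2 @ bar 6 tick 0 v(0, 1): F3/A3 M3 -> G3/G4 P8 similar
  -> R7 @ bar 6 tick 0 v(1,): A3->G4 leap 10st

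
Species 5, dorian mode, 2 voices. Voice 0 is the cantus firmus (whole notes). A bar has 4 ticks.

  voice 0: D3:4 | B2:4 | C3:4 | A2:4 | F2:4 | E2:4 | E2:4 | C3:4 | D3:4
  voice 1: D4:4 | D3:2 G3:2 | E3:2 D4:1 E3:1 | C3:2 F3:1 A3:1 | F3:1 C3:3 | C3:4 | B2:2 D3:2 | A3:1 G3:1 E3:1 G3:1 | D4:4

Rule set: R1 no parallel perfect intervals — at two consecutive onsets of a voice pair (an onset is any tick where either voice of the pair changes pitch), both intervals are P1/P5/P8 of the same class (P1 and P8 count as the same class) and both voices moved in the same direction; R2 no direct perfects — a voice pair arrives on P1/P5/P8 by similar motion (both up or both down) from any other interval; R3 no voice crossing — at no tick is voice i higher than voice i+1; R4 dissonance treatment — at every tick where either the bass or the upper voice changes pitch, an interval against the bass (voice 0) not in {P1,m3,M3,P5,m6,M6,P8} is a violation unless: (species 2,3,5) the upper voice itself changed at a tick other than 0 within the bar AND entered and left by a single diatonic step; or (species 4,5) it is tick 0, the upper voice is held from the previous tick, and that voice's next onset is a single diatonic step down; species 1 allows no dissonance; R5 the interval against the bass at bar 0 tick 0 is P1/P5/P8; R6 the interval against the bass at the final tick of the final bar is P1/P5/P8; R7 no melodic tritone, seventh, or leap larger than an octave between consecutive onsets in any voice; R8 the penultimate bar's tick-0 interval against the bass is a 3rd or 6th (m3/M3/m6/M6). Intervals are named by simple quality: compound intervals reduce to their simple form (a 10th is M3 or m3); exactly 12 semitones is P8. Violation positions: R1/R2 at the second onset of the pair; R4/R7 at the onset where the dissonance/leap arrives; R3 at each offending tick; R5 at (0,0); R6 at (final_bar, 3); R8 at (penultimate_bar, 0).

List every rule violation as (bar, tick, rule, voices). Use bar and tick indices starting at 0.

bar 0: v0=D3 v1=D4 downbeat P8
bar 1: v0=B2 v1=D3 downbeat m3
bar 2: v0=C3 v1=E3 downbeat M3
bar 3: v0=A2 v1=C3 downbeat m3
bar 4: v0=F2 v1=F3 downbeat P8
bar 5: v0=E2 v1=C3 downbeat m6
bar 6: v0=E2 v1=B2 downbeat P5
bar 7: v0=C3 v1=A3 downbeat M6
bar 8: v0=D3 v1=D4 downbeat P8
  -> R4 @ bar 2 tick 2 v(0, 1): C3/D4 M2 untreated
  -> R7 @ bar 2 tick 2 v(1,): E3->D4 leap 10st
  -> R7 @ bar 2 tick 3 v(1,): D4->E3 leap 10st
  -> R1 @ bar 4 tick 0 v(0, 1): A2/A3 P8 -> F2/F3 P8 similar
  -> R4 @ bar 6 tick 2 v(0, 1): E2/D3 m7 untreated
  -> R2 @ bar 8 tick 0 v(0, 1): C3/G3 P5 -> D3/D4 P8 similar

(2, 2, R4, (0, 1))
(2, 2, R7, (1,))
(2, 3, R7, (1,))
(4, 0, R1, (0, 1))
(6, 2, R4, (0, 1))
(8, 0, R2, (0, 1))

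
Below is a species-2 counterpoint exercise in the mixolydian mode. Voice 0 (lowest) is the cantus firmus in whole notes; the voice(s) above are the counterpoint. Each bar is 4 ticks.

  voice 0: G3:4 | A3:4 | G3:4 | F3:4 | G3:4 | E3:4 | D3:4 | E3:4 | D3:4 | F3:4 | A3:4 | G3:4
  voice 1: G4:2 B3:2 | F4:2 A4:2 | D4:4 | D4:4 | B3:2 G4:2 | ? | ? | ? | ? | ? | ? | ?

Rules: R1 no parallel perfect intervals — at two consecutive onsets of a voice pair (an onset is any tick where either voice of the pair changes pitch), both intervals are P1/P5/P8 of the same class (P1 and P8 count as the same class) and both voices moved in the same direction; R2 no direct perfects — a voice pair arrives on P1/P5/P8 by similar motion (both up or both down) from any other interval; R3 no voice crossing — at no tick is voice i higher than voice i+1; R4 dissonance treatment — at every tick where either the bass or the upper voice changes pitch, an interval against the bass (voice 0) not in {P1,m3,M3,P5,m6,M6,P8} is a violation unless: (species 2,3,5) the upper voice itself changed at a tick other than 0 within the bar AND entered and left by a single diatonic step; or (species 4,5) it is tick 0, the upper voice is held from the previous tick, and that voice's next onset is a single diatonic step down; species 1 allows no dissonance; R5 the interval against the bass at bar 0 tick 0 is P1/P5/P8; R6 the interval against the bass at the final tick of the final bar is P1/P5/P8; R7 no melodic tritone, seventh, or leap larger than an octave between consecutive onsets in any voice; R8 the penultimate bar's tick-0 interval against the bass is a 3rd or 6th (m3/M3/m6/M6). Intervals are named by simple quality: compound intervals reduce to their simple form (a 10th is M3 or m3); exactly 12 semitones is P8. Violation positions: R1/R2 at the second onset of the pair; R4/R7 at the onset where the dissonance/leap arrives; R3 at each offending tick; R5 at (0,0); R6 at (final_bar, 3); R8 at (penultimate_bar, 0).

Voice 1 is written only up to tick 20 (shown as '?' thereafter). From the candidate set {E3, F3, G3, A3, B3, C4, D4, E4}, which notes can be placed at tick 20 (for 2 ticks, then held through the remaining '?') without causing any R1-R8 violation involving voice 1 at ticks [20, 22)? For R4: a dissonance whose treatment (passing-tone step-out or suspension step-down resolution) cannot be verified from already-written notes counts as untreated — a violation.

E3: violates R1,R7
F3: violates R4,R7
G3: legal
A3: violates R4,R7
B3: violates R2
C4: legal
D4: violates R4
E4: violates R1

{C4, G3}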